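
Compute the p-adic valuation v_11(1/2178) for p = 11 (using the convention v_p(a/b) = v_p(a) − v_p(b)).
v_11(1/2178) = -2

Factor powers of 11 from the numerator and denominator of the reduced fraction: 1 = 11^0 · 1 and 2178 = 11^2 · 18. Apply v_p(a/b) = v_p(a) − v_p(b): v_11(1/2178) = 0 − 2 = -2.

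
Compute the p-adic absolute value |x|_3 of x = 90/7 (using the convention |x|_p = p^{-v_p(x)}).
|90/7|_3 = 1/9

Step 1 — compute v_3(x) by factoring powers of 3 out of the numerator and denominator: v_3(90/7) = 2. Step 2 — apply |x|_p = p^{-v_p(x)} = 3^{-2} = 1/9.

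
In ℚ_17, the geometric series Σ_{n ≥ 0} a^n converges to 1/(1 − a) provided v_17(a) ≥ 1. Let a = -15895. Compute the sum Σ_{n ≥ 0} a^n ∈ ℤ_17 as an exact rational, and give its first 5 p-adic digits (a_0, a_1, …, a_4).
Σ a^n = 1/(1 − a) = 1/15896;  first 5 digits = (1, 0, 13, 13, 15)

v_17(a) = 2 ≥ 1, so the series converges in ℤ_17 to 1/(1 − a) = 1/(1 − (-15895)) = 1/15896. Expand this rational in ℤ_17: compute digits iteratively via d_i = x_i mod 17, x_{i+1} = (x_i − d_i)/17. The first 5 digits are (1, 0, 13, 13, 15).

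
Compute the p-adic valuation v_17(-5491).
v_17(-5491) = 2

v_17(n) is the largest exponent k such that 17^k divides n. Factor out: -5491 = -17^2 · 19. (Sign doesn't affect v_p.) So v_17(-5491) = 2.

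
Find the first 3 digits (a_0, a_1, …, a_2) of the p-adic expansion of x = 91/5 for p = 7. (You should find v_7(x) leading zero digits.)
(a_0, …, a_2) = (0, 4, 4)

v_7(91/5) = 1, so a_0 = ... = a_0 = 0. Factor out: x = 7^1 · u with u = 13/5 a unit in ℤ_7. Expand u iteratively via a_{v+i} = u_i mod 7, u_{i+1} = (u_i − a_{v+i})/7:
  u_0 = 13/5;  a_1 = 4;  u_1 = (u_0 − 4)/7 = -1/5
  u_1 = -1/5;  a_2 = 4;  u_2 = (u_1 − 4)/7 = -3/5
Digits: (0, 4, 4).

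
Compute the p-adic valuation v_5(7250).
v_5(7250) = 3

v_5(n) is the largest exponent k such that 5^k divides n. Factor out: 7250 = 5^3 · 58. (Sign doesn't affect v_p.) So v_5(7250) = 3.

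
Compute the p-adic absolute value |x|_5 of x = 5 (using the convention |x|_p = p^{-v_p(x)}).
|5|_5 = 1/5

Step 1 — compute v_5(x) by factoring powers of 5 out of the numerator and denominator: v_5(5) = 1. Step 2 — apply |x|_p = p^{-v_p(x)} = 5^{-1} = 1/5.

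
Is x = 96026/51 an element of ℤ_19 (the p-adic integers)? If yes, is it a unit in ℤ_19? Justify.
x ∈ ℤ_19 but not a unit; v_19(x) = 3 > 0

ℤ_19 = {x ∈ ℚ_19 : v_19(x) ≥ 0} and ℤ_19^× = {x ∈ ℤ_19 : v_19(x) = 0}. Here v_19(96026/51) = v_19(num) − v_19(den) = 3; compare against these criteria.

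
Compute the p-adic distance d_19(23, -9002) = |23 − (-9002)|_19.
d_19(23, -9002) = 1/361

Step 1 — x − y = 23 − (-9002) = 9025. Step 2 — v_19(9025) = 2 (factor: 9025 = (19^2 · 25); the sign does not affect v_p). Step 3 — |x − y|_19 = 19^{-2} = 1/361.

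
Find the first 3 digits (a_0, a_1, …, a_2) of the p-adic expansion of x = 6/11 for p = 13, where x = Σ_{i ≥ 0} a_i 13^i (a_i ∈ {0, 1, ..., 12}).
(a_0, …, a_2) = (10, 4, 2)

v_13(6/11) = 0 (numerator and denominator both coprime to 13), so x ∈ ℤ_13^×. Compute digits iteratively via a_i = x_i mod 13, x_{i+1} = (x_i − a_i)/13, with x_0 = x:
  x_0 = 6/11;  a_0 = 10;  x_1 = (x_0 − 10)/13 = -8/11
  x_1 = -8/11;  a_1 = 4;  x_2 = (x_1 − 4)/13 = -4/11
  x_2 = -4/11;  a_2 = 2;  x_3 = (x_2 − 2)/13 = -2/11
Digits: (10, 4, 2).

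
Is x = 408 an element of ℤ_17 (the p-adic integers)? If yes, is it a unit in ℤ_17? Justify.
x ∈ ℤ_17 but not a unit; v_17(x) = 1 > 0

ℤ_17 = {x ∈ ℚ_17 : v_17(x) ≥ 0} and ℤ_17^× = {x ∈ ℤ_17 : v_17(x) = 0}. Here v_17(408) = v_17(num) − v_17(den) = 1; compare against these criteria.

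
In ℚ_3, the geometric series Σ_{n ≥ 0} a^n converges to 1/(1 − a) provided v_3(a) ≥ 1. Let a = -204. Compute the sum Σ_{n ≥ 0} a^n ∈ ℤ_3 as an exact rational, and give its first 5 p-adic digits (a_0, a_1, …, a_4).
Σ a^n = 1/(1 − a) = 1/205;  first 5 digits = (1, 1, 2, 1, 2)

v_3(a) = 1 ≥ 1, so the series converges in ℤ_3 to 1/(1 − a) = 1/(1 − (-204)) = 1/205. Expand this rational in ℤ_3: compute digits iteratively via d_i = x_i mod 3, x_{i+1} = (x_i − d_i)/3. The first 5 digits are (1, 1, 2, 1, 2).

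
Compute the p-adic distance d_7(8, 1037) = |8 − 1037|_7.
d_7(8, 1037) = 1/343

Step 1 — x − y = 8 − 1037 = -1029. Step 2 — v_7(-1029) = 3 (factor: -1029 = −(7^3 · 3); the sign does not affect v_p). Step 3 — |x − y|_7 = 7^{-3} = 1/343.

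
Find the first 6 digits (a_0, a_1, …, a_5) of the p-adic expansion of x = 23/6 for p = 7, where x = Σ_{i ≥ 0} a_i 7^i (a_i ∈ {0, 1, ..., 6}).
(a_0, …, a_5) = (5, 1, 1, 1, 1, 1)

v_7(23/6) = 0 (numerator and denominator both coprime to 7), so x ∈ ℤ_7^×. Compute digits iteratively via a_i = x_i mod 7, x_{i+1} = (x_i − a_i)/7, with x_0 = x:
  x_0 = 23/6;  a_0 = 5;  x_1 = (x_0 − 5)/7 = -1/6
  x_1 = -1/6;  a_1 = 1;  x_2 = (x_1 − 1)/7 = -1/6
  x_2 = -1/6;  a_2 = 1;  x_3 = (x_2 − 1)/7 = -1/6
  x_3 = -1/6;  a_3 = 1;  x_4 = (x_3 − 1)/7 = -1/6
  x_4 = -1/6;  a_4 = 1;  x_5 = (x_4 − 1)/7 = -1/6
  x_5 = -1/6;  a_5 = 1;  x_6 = (x_5 − 1)/7 = -1/6
Digits: (5, 1, 1, 1, 1, 1).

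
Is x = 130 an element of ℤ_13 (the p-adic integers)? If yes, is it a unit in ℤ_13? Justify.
x ∈ ℤ_13 but not a unit; v_13(x) = 1 > 0

ℤ_13 = {x ∈ ℚ_13 : v_13(x) ≥ 0} and ℤ_13^× = {x ∈ ℤ_13 : v_13(x) = 0}. Here v_13(130) = v_13(num) − v_13(den) = 1; compare against these criteria.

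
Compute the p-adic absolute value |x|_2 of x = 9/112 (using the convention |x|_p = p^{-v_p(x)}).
|9/112|_2 = 16

Step 1 — compute v_2(x) by factoring powers of 2 out of the numerator and denominator: v_2(9/112) = -4. Step 2 — apply |x|_p = p^{-v_p(x)} = 2^{4} = 16.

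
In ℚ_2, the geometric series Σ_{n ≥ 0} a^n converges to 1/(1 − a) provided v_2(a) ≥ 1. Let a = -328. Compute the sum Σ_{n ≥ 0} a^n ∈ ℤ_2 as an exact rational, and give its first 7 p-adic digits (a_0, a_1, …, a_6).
Σ a^n = 1/(1 − a) = 1/329;  first 7 digits = (1, 0, 0, 1, 1, 1, 1)

v_2(a) = 3 ≥ 1, so the series converges in ℤ_2 to 1/(1 − a) = 1/(1 − (-328)) = 1/329. Expand this rational in ℤ_2: compute digits iteratively via d_i = x_i mod 2, x_{i+1} = (x_i − d_i)/2. The first 7 digits are (1, 0, 0, 1, 1, 1, 1).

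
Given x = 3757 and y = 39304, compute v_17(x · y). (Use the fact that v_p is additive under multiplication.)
v_17(147665128) = 5

v_p(x) = 2 (factor: 3757 = 17^2 · 13); v_p(y) = 3 (factor: 39304 = 17^3 · 8). Additivity: v_p(xy) = v_p(x) + v_p(y) = 2 + 3 = 5. (Direct check: xy = 147665128 = 17^5 · (104).)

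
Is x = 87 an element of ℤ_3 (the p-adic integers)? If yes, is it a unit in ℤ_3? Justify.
x ∈ ℤ_3 but not a unit; v_3(x) = 1 > 0

ℤ_3 = {x ∈ ℚ_3 : v_3(x) ≥ 0} and ℤ_3^× = {x ∈ ℤ_3 : v_3(x) = 0}. Here v_3(87) = v_3(num) − v_3(den) = 1; compare against these criteria.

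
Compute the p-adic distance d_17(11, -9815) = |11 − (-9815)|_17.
d_17(11, -9815) = 1/4913

Step 1 — x − y = 11 − (-9815) = 9826. Step 2 — v_17(9826) = 3 (factor: 9826 = (17^3 · 2); the sign does not affect v_p). Step 3 — |x − y|_17 = 17^{-3} = 1/4913.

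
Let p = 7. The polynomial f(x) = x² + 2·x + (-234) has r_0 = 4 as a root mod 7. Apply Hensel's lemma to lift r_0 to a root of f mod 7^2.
r_1 = 25 (mod 49)

Hensel: r_{i+1} = r_i − f(r_i)·(f′(r_i))^{-1} mod 7^{i+2}, f′(x) = 2x + 2. Iterate:
  r_0 = 4 (mod 7)
  r_1 = 25 (mod 49)
Final: r = 25 satisfies f(r) ≡ 0 mod 7^2.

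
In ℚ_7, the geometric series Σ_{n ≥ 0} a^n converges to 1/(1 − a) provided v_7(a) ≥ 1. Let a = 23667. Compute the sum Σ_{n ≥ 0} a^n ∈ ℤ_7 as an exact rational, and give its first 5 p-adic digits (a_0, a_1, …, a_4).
Σ a^n = 1/(1 − a) = -1/23666;  first 5 digits = (1, 0, 0, 6, 2)

v_7(a) = 3 ≥ 1, so the series converges in ℤ_7 to 1/(1 − a) = 1/(1 − 23667) = -1/23666. Expand this rational in ℤ_7: compute digits iteratively via d_i = x_i mod 7, x_{i+1} = (x_i − d_i)/7. The first 5 digits are (1, 0, 0, 6, 2).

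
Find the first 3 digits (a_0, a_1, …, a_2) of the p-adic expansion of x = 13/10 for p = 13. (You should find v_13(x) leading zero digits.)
(a_0, …, a_2) = (0, 4, 1)

v_13(13/10) = 1, so a_0 = ... = a_0 = 0. Factor out: x = 13^1 · u with u = 1/10 a unit in ℤ_13. Expand u iteratively via a_{v+i} = u_i mod 13, u_{i+1} = (u_i − a_{v+i})/13:
  u_0 = 1/10;  a_1 = 4;  u_1 = (u_0 − 4)/13 = -3/10
  u_1 = -3/10;  a_2 = 1;  u_2 = (u_1 − 1)/13 = -1/10
Digits: (0, 4, 1).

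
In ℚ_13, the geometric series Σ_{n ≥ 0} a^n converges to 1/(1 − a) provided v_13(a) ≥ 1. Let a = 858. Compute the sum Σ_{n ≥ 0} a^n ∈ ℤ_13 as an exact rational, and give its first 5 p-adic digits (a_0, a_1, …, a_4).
Σ a^n = 1/(1 − a) = -1/857;  first 5 digits = (1, 1, 6, 11, 2)

v_13(a) = 1 ≥ 1, so the series converges in ℤ_13 to 1/(1 − a) = 1/(1 − 858) = -1/857. Expand this rational in ℤ_13: compute digits iteratively via d_i = x_i mod 13, x_{i+1} = (x_i − d_i)/13. The first 5 digits are (1, 1, 6, 11, 2).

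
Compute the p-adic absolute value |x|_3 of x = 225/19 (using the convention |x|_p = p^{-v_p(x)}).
|225/19|_3 = 1/9

Step 1 — compute v_3(x) by factoring powers of 3 out of the numerator and denominator: v_3(225/19) = 2. Step 2 — apply |x|_p = p^{-v_p(x)} = 3^{-2} = 1/9.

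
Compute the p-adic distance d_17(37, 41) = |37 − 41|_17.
d_17(37, 41) = 1

Step 1 — x − y = 37 − 41 = -4. Step 2 — v_17(-4) = 0 (factor: -4 = −(17^0 · 4); the sign does not affect v_p). Step 3 — |x − y|_17 = 17^{0} = 1.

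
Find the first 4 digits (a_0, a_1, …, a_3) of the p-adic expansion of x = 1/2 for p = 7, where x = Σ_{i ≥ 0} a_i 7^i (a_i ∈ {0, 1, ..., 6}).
(a_0, …, a_3) = (4, 3, 3, 3)

v_7(1/2) = 0 (numerator and denominator both coprime to 7), so x ∈ ℤ_7^×. Compute digits iteratively via a_i = x_i mod 7, x_{i+1} = (x_i − a_i)/7, with x_0 = x:
  x_0 = 1/2;  a_0 = 4;  x_1 = (x_0 − 4)/7 = -1/2
  x_1 = -1/2;  a_1 = 3;  x_2 = (x_1 − 3)/7 = -1/2
  x_2 = -1/2;  a_2 = 3;  x_3 = (x_2 − 3)/7 = -1/2
  x_3 = -1/2;  a_3 = 3;  x_4 = (x_3 − 3)/7 = -1/2
Digits: (4, 3, 3, 3).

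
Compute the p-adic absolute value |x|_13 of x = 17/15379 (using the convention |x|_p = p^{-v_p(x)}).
|17/15379|_13 = 2197

Step 1 — compute v_13(x) by factoring powers of 13 out of the numerator and denominator: v_13(17/15379) = -3. Step 2 — apply |x|_p = p^{-v_p(x)} = 13^{3} = 2197.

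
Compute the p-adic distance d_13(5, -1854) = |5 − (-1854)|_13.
d_13(5, -1854) = 1/169

Step 1 — x − y = 5 − (-1854) = 1859. Step 2 — v_13(1859) = 2 (factor: 1859 = (13^2 · 11); the sign does not affect v_p). Step 3 — |x − y|_13 = 13^{-2} = 1/169.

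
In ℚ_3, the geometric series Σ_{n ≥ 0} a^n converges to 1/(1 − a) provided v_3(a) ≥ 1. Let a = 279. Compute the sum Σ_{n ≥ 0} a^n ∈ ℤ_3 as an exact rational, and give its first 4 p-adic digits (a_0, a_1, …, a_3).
Σ a^n = 1/(1 − a) = -1/278;  first 4 digits = (1, 0, 1, 1)

v_3(a) = 2 ≥ 1, so the series converges in ℤ_3 to 1/(1 − a) = 1/(1 − 279) = -1/278. Expand this rational in ℤ_3: compute digits iteratively via d_i = x_i mod 3, x_{i+1} = (x_i − d_i)/3. The first 4 digits are (1, 0, 1, 1).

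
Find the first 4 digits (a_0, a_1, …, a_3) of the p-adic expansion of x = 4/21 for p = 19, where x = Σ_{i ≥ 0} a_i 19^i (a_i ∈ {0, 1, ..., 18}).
(a_0, …, a_3) = (2, 18, 9, 4)

v_19(4/21) = 0 (numerator and denominator both coprime to 19), so x ∈ ℤ_19^×. Compute digits iteratively via a_i = x_i mod 19, x_{i+1} = (x_i − a_i)/19, with x_0 = x:
  x_0 = 4/21;  a_0 = 2;  x_1 = (x_0 − 2)/19 = -2/21
  x_1 = -2/21;  a_1 = 18;  x_2 = (x_1 − 18)/19 = -20/21
  x_2 = -20/21;  a_2 = 9;  x_3 = (x_2 − 9)/19 = -11/21
  x_3 = -11/21;  a_3 = 4;  x_4 = (x_3 − 4)/19 = -5/21
Digits: (2, 18, 9, 4).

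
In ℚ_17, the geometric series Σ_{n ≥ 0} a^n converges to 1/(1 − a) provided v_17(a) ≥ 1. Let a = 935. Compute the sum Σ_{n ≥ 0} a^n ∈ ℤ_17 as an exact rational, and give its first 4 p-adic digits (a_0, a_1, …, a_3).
Σ a^n = 1/(1 − a) = -1/934;  first 4 digits = (1, 4, 2, 4)

v_17(a) = 1 ≥ 1, so the series converges in ℤ_17 to 1/(1 − a) = 1/(1 − 935) = -1/934. Expand this rational in ℤ_17: compute digits iteratively via d_i = x_i mod 17, x_{i+1} = (x_i − d_i)/17. The first 4 digits are (1, 4, 2, 4).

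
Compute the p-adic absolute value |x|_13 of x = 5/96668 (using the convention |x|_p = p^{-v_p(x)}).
|5/96668|_13 = 2197

Step 1 — compute v_13(x) by factoring powers of 13 out of the numerator and denominator: v_13(5/96668) = -3. Step 2 — apply |x|_p = p^{-v_p(x)} = 13^{3} = 2197.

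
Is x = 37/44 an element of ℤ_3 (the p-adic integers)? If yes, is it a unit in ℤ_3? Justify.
x ∈ ℤ_3^× (unit); v_3(x) = 0

ℤ_3 = {x ∈ ℚ_3 : v_3(x) ≥ 0} and ℤ_3^× = {x ∈ ℤ_3 : v_3(x) = 0}. Here v_3(37/44) = v_3(num) − v_3(den) = 0; compare against these criteria.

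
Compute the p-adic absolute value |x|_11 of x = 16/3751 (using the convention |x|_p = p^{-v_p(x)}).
|16/3751|_11 = 121

Step 1 — compute v_11(x) by factoring powers of 11 out of the numerator and denominator: v_11(16/3751) = -2. Step 2 — apply |x|_p = p^{-v_p(x)} = 11^{2} = 121.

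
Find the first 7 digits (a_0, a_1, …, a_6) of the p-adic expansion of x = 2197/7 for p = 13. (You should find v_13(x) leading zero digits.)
(a_0, …, a_6) = (0, 0, 0, 2, 11, 1, 11)

v_13(2197/7) = 3, so a_0 = ... = a_2 = 0. Factor out: x = 13^3 · u with u = 1/7 a unit in ℤ_13. Expand u iteratively via a_{v+i} = u_i mod 13, u_{i+1} = (u_i − a_{v+i})/13:
  u_0 = 1/7;  a_3 = 2;  u_1 = (u_0 − 2)/13 = -1/7
  u_1 = -1/7;  a_4 = 11;  u_2 = (u_1 − 11)/13 = -6/7
  u_2 = -6/7;  a_5 = 1;  u_3 = (u_2 − 1)/13 = -1/7
  u_3 = -1/7;  a_6 = 11;  u_4 = (u_3 − 11)/13 = -6/7
Digits: (0, 0, 0, 2, 11, 1, 11).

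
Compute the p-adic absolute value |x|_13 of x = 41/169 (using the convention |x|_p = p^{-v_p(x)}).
|41/169|_13 = 169

Step 1 — compute v_13(x) by factoring powers of 13 out of the numerator and denominator: v_13(41/169) = -2. Step 2 — apply |x|_p = p^{-v_p(x)} = 13^{2} = 169.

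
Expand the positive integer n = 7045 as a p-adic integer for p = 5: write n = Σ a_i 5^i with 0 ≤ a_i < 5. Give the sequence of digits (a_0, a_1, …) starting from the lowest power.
(a_0, a_1, …) = (0, 4, 1, 1, 1, 2)

Repeated division by 5 gives the digits low-to-high: 7045 = 4·5^1 + 1·5^2 + 1·5^3 + 1·5^4 + 2·5^5. Digit sequence: (0, 4, 1, 1, 1, 2).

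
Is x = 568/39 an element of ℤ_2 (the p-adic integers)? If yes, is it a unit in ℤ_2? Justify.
x ∈ ℤ_2 but not a unit; v_2(x) = 3 > 0

ℤ_2 = {x ∈ ℚ_2 : v_2(x) ≥ 0} and ℤ_2^× = {x ∈ ℤ_2 : v_2(x) = 0}. Here v_2(568/39) = v_2(num) − v_2(den) = 3; compare against these criteria.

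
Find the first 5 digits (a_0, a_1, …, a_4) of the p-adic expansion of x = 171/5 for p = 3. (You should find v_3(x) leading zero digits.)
(a_0, …, a_4) = (0, 0, 2, 0, 2)

v_3(171/5) = 2, so a_0 = ... = a_1 = 0. Factor out: x = 3^2 · u with u = 19/5 a unit in ℤ_3. Expand u iteratively via a_{v+i} = u_i mod 3, u_{i+1} = (u_i − a_{v+i})/3:
  u_0 = 19/5;  a_2 = 2;  u_1 = (u_0 − 2)/3 = 3/5
  u_1 = 3/5;  a_3 = 0;  u_2 = (u_1 − 0)/3 = 1/5
  u_2 = 1/5;  a_4 = 2;  u_3 = (u_2 − 2)/3 = -3/5
Digits: (0, 0, 2, 0, 2).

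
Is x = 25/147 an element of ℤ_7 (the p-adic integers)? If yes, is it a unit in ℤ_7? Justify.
x ∉ ℤ_7 (v_7(x) = -2 < 0)

ℤ_7 = {x ∈ ℚ_7 : v_7(x) ≥ 0} and ℤ_7^× = {x ∈ ℤ_7 : v_7(x) = 0}. Here v_7(25/147) = v_7(num) − v_7(den) = -2; compare against these criteria.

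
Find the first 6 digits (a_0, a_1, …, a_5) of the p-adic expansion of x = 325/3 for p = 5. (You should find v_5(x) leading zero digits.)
(a_0, …, a_5) = (0, 0, 1, 4, 1, 3)

v_5(325/3) = 2, so a_0 = ... = a_1 = 0. Factor out: x = 5^2 · u with u = 13/3 a unit in ℤ_5. Expand u iteratively via a_{v+i} = u_i mod 5, u_{i+1} = (u_i − a_{v+i})/5:
  u_0 = 13/3;  a_2 = 1;  u_1 = (u_0 − 1)/5 = 2/3
  u_1 = 2/3;  a_3 = 4;  u_2 = (u_1 − 4)/5 = -2/3
  u_2 = -2/3;  a_4 = 1;  u_3 = (u_2 − 1)/5 = -1/3
  u_3 = -1/3;  a_5 = 3;  u_4 = (u_3 − 3)/5 = -2/3
Digits: (0, 0, 1, 4, 1, 3).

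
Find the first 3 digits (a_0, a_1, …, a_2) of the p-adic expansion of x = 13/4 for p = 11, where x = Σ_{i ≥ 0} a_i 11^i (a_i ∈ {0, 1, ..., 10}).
(a_0, …, a_2) = (6, 8, 2)

v_11(13/4) = 0 (numerator and denominator both coprime to 11), so x ∈ ℤ_11^×. Compute digits iteratively via a_i = x_i mod 11, x_{i+1} = (x_i − a_i)/11, with x_0 = x:
  x_0 = 13/4;  a_0 = 6;  x_1 = (x_0 − 6)/11 = -1/4
  x_1 = -1/4;  a_1 = 8;  x_2 = (x_1 − 8)/11 = -3/4
  x_2 = -3/4;  a_2 = 2;  x_3 = (x_2 − 2)/11 = -1/4
Digits: (6, 8, 2).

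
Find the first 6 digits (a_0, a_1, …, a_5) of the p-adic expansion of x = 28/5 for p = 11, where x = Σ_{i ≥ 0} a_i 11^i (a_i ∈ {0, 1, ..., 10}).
(a_0, …, a_5) = (10, 4, 4, 4, 4, 4)

v_11(28/5) = 0 (numerator and denominator both coprime to 11), so x ∈ ℤ_11^×. Compute digits iteratively via a_i = x_i mod 11, x_{i+1} = (x_i − a_i)/11, with x_0 = x:
  x_0 = 28/5;  a_0 = 10;  x_1 = (x_0 − 10)/11 = -2/5
  x_1 = -2/5;  a_1 = 4;  x_2 = (x_1 − 4)/11 = -2/5
  x_2 = -2/5;  a_2 = 4;  x_3 = (x_2 − 4)/11 = -2/5
  x_3 = -2/5;  a_3 = 4;  x_4 = (x_3 − 4)/11 = -2/5
  x_4 = -2/5;  a_4 = 4;  x_5 = (x_4 − 4)/11 = -2/5
  x_5 = -2/5;  a_5 = 4;  x_6 = (x_5 − 4)/11 = -2/5
Digits: (10, 4, 4, 4, 4, 4).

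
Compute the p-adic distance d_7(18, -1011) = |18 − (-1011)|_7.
d_7(18, -1011) = 1/343

Step 1 — x − y = 18 − (-1011) = 1029. Step 2 — v_7(1029) = 3 (factor: 1029 = (7^3 · 3); the sign does not affect v_p). Step 3 — |x − y|_7 = 7^{-3} = 1/343.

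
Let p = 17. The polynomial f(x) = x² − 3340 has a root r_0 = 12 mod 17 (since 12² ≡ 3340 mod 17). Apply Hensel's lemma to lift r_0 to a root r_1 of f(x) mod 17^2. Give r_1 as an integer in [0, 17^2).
r_1 = 97 (mod 289)

Hensel's recurrence: r_{i+1} = r_i − f(r_i)·(f′(r_i))^{-1} mod 17^{i+2}, with f′(x) = 2x. Iterate:
  r_0 = 12 (mod 17)
  r_1 = 97 (mod 289)
Final: r_1 = 97, and one checks f(r_1) ≡ 0 mod 17^2.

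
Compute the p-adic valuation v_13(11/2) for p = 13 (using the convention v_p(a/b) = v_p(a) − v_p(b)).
v_13(11/2) = 0

Factor powers of 13 from the numerator and denominator of the reduced fraction: 11 = 13^0 · 11 and 2 = 13^0 · 2. Apply v_p(a/b) = v_p(a) − v_p(b): v_13(11/2) = 0 − 0 = 0.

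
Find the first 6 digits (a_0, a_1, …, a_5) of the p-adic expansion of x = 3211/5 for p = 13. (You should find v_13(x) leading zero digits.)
(a_0, …, a_5) = (0, 0, 9, 10, 7, 2)

v_13(3211/5) = 2, so a_0 = ... = a_1 = 0. Factor out: x = 13^2 · u with u = 19/5 a unit in ℤ_13. Expand u iteratively via a_{v+i} = u_i mod 13, u_{i+1} = (u_i − a_{v+i})/13:
  u_0 = 19/5;  a_2 = 9;  u_1 = (u_0 − 9)/13 = -2/5
  u_1 = -2/5;  a_3 = 10;  u_2 = (u_1 − 10)/13 = -4/5
  u_2 = -4/5;  a_4 = 7;  u_3 = (u_2 − 7)/13 = -3/5
  u_3 = -3/5;  a_5 = 2;  u_4 = (u_3 − 2)/13 = -1/5
Digits: (0, 0, 9, 10, 7, 2).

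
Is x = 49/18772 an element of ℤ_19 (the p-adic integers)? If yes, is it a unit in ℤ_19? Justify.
x ∉ ℤ_19 (v_19(x) = -2 < 0)

ℤ_19 = {x ∈ ℚ_19 : v_19(x) ≥ 0} and ℤ_19^× = {x ∈ ℤ_19 : v_19(x) = 0}. Here v_19(49/18772) = v_19(num) − v_19(den) = -2; compare against these criteria.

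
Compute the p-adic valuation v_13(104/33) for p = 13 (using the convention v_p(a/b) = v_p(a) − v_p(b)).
v_13(104/33) = 1

Factor powers of 13 from the numerator and denominator of the reduced fraction: 104 = 13^1 · 8 and 33 = 13^0 · 33. Apply v_p(a/b) = v_p(a) − v_p(b): v_13(104/33) = 1 − 0 = 1.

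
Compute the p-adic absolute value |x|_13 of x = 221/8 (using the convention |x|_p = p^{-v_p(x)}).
|221/8|_13 = 1/13

Step 1 — compute v_13(x) by factoring powers of 13 out of the numerator and denominator: v_13(221/8) = 1. Step 2 — apply |x|_p = p^{-v_p(x)} = 13^{-1} = 1/13.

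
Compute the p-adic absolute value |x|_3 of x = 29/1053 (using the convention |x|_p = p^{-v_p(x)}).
|29/1053|_3 = 81

Step 1 — compute v_3(x) by factoring powers of 3 out of the numerator and denominator: v_3(29/1053) = -4. Step 2 — apply |x|_p = p^{-v_p(x)} = 3^{4} = 81.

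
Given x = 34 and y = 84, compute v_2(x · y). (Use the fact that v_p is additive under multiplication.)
v_2(2856) = 3

v_p(x) = 1 (factor: 34 = 2^1 · 17); v_p(y) = 2 (factor: 84 = 2^2 · 21). Additivity: v_p(xy) = v_p(x) + v_p(y) = 1 + 2 = 3. (Direct check: xy = 2856 = 2^3 · (357).)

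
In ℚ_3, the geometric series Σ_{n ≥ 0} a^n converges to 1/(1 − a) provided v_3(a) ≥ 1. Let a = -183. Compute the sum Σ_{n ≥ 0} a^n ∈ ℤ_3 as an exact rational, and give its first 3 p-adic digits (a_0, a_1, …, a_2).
Σ a^n = 1/(1 − a) = 1/184;  first 3 digits = (1, 2, 1)

v_3(a) = 1 ≥ 1, so the series converges in ℤ_3 to 1/(1 − a) = 1/(1 − (-183)) = 1/184. Expand this rational in ℤ_3: compute digits iteratively via d_i = x_i mod 3, x_{i+1} = (x_i − d_i)/3. The first 3 digits are (1, 2, 1).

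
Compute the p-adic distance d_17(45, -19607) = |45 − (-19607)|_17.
d_17(45, -19607) = 1/4913

Step 1 — x − y = 45 − (-19607) = 19652. Step 2 — v_17(19652) = 3 (factor: 19652 = (17^3 · 4); the sign does not affect v_p). Step 3 — |x − y|_17 = 17^{-3} = 1/4913.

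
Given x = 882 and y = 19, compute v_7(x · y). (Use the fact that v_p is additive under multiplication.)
v_7(16758) = 2

v_p(x) = 2 (factor: 882 = 7^2 · 18); v_p(y) = 0 (factor: 19 = 7^0 · 19). Additivity: v_p(xy) = v_p(x) + v_p(y) = 2 + 0 = 2. (Direct check: xy = 16758 = 7^2 · (342).)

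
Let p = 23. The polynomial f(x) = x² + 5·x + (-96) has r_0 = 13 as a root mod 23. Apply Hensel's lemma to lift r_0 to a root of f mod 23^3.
r_2 = 10179 (mod 12167)

Hensel: r_{i+1} = r_i − f(r_i)·(f′(r_i))^{-1} mod 23^{i+2}, f′(x) = 2x + 5. Iterate:
  r_0 = 13 (mod 23)
  r_1 = 128 (mod 529)
  r_2 = 10179 (mod 12167)
Final: r = 10179 satisfies f(r) ≡ 0 mod 23^3.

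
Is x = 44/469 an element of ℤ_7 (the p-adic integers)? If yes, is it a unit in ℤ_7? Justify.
x ∉ ℤ_7 (v_7(x) = -1 < 0)

ℤ_7 = {x ∈ ℚ_7 : v_7(x) ≥ 0} and ℤ_7^× = {x ∈ ℤ_7 : v_7(x) = 0}. Here v_7(44/469) = v_7(num) − v_7(den) = -1; compare against these criteria.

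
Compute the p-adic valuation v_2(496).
v_2(496) = 4

v_2(n) is the largest exponent k such that 2^k divides n. Factor out: 496 = 2^4 · 31. (Sign doesn't affect v_p.) So v_2(496) = 4.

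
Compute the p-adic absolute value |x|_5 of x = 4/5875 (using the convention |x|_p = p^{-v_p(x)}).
|4/5875|_5 = 125

Step 1 — compute v_5(x) by factoring powers of 5 out of the numerator and denominator: v_5(4/5875) = -3. Step 2 — apply |x|_p = p^{-v_p(x)} = 5^{3} = 125.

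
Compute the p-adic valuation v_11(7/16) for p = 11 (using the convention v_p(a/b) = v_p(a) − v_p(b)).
v_11(7/16) = 0

Factor powers of 11 from the numerator and denominator of the reduced fraction: 7 = 11^0 · 7 and 16 = 11^0 · 16. Apply v_p(a/b) = v_p(a) − v_p(b): v_11(7/16) = 0 − 0 = 0.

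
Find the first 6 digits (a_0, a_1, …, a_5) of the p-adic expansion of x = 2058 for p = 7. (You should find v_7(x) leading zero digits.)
(a_0, …, a_5) = (0, 0, 0, 6, 0, 0)

v_7(2058) = 3, so a_0 = ... = a_2 = 0. Factor out: x = 7^3 · u with u = 6 a unit in ℤ_7. Expand u iteratively via a_{v+i} = u_i mod 7, u_{i+1} = (u_i − a_{v+i})/7:
  u_0 = 6;  a_3 = 6;  u_1 = (u_0 − 6)/7 = 0
  u_1 = 0;  a_4 = 0;  u_2 = (u_1 − 0)/7 = 0
  u_2 = 0;  a_5 = 0;  u_3 = (u_2 − 0)/7 = 0
Digits: (0, 0, 0, 6, 0, 0).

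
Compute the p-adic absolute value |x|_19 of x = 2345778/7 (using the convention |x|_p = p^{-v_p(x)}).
|2345778/7|_19 = 1/130321

Step 1 — compute v_19(x) by factoring powers of 19 out of the numerator and denominator: v_19(2345778/7) = 4. Step 2 — apply |x|_p = p^{-v_p(x)} = 19^{-4} = 1/130321.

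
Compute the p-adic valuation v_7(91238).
v_7(91238) = 4

v_7(n) is the largest exponent k such that 7^k divides n. Factor out: 91238 = 7^4 · 38. (Sign doesn't affect v_p.) So v_7(91238) = 4.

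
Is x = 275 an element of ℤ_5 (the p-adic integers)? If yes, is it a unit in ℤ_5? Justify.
x ∈ ℤ_5 but not a unit; v_5(x) = 2 > 0

ℤ_5 = {x ∈ ℚ_5 : v_5(x) ≥ 0} and ℤ_5^× = {x ∈ ℤ_5 : v_5(x) = 0}. Here v_5(275) = v_5(num) − v_5(den) = 2; compare against these criteria.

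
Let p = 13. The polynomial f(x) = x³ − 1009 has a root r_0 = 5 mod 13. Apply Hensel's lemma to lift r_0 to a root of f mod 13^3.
r_2 = 1682 (mod 2197)

Hensel: r_{i+1} = r_i − f(r_i)/f′(r_i) mod 13^{i+2}, where f′(x) = 3x². Iterate:
  r_0 = 5 (mod 13)
  r_1 = 161 (mod 169)
  r_2 = 1682 (mod 2197)
Final: r = 1682 with f(r) ≡ 0 mod 13^3.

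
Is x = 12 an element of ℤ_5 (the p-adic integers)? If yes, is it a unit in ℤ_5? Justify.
x ∈ ℤ_5^× (unit); v_5(x) = 0

ℤ_5 = {x ∈ ℚ_5 : v_5(x) ≥ 0} and ℤ_5^× = {x ∈ ℤ_5 : v_5(x) = 0}. Here v_5(12) = v_5(num) − v_5(den) = 0; compare against these criteria.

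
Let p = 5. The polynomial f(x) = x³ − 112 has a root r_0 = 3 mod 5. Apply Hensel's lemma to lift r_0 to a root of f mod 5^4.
r_3 = 58 (mod 625)

Hensel: r_{i+1} = r_i − f(r_i)/f′(r_i) mod 5^{i+2}, where f′(x) = 3x². Iterate:
  r_0 = 3 (mod 5)
  r_1 = 8 (mod 25)
  r_2 = 58 (mod 125)
  r_3 = 58 (mod 625)
Final: r = 58 with f(r) ≡ 0 mod 5^4.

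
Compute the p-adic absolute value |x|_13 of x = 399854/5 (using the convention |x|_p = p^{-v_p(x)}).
|399854/5|_13 = 1/28561

Step 1 — compute v_13(x) by factoring powers of 13 out of the numerator and denominator: v_13(399854/5) = 4. Step 2 — apply |x|_p = p^{-v_p(x)} = 13^{-4} = 1/28561.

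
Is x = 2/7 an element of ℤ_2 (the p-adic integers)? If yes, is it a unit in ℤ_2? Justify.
x ∈ ℤ_2 but not a unit; v_2(x) = 1 > 0

ℤ_2 = {x ∈ ℚ_2 : v_2(x) ≥ 0} and ℤ_2^× = {x ∈ ℤ_2 : v_2(x) = 0}. Here v_2(2/7) = v_2(num) − v_2(den) = 1; compare against these criteria.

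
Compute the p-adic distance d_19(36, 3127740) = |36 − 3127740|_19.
d_19(36, 3127740) = 1/130321

Step 1 — x − y = 36 − 3127740 = -3127704. Step 2 — v_19(-3127704) = 4 (factor: -3127704 = −(19^4 · 24); the sign does not affect v_p). Step 3 — |x − y|_19 = 19^{-4} = 1/130321.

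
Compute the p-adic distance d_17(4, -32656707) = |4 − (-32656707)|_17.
d_17(4, -32656707) = 1/1419857

Step 1 — x − y = 4 − (-32656707) = 32656711. Step 2 — v_17(32656711) = 5 (factor: 32656711 = (17^5 · 23); the sign does not affect v_p). Step 3 — |x − y|_17 = 17^{-5} = 1/1419857.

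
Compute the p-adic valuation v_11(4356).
v_11(4356) = 2

v_11(n) is the largest exponent k such that 11^k divides n. Factor out: 4356 = 11^2 · 36. (Sign doesn't affect v_p.) So v_11(4356) = 2.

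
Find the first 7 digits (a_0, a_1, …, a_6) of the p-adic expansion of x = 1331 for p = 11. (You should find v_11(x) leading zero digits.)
(a_0, …, a_6) = (0, 0, 0, 1, 0, 0, 0)

v_11(1331) = 3, so a_0 = ... = a_2 = 0. Factor out: x = 11^3 · u with u = 1 a unit in ℤ_11. Expand u iteratively via a_{v+i} = u_i mod 11, u_{i+1} = (u_i − a_{v+i})/11:
  u_0 = 1;  a_3 = 1;  u_1 = (u_0 − 1)/11 = 0
  u_1 = 0;  a_4 = 0;  u_2 = (u_1 − 0)/11 = 0
  u_2 = 0;  a_5 = 0;  u_3 = (u_2 − 0)/11 = 0
  u_3 = 0;  a_6 = 0;  u_4 = (u_3 − 0)/11 = 0
Digits: (0, 0, 0, 1, 0, 0, 0).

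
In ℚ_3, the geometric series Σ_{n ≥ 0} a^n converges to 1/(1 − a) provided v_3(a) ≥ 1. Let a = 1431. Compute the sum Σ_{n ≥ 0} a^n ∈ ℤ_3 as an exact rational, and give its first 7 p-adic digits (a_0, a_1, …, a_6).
Σ a^n = 1/(1 − a) = -1/1430;  first 7 digits = (1, 0, 0, 2, 2, 2, 2)

v_3(a) = 3 ≥ 1, so the series converges in ℤ_3 to 1/(1 − a) = 1/(1 − 1431) = -1/1430. Expand this rational in ℤ_3: compute digits iteratively via d_i = x_i mod 3, x_{i+1} = (x_i − d_i)/3. The first 7 digits are (1, 0, 0, 2, 2, 2, 2).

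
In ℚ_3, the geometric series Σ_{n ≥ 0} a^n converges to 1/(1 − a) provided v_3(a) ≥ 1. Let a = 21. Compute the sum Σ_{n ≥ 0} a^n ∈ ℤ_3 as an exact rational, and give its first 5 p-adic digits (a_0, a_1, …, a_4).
Σ a^n = 1/(1 − a) = -1/20;  first 5 digits = (1, 1, 0, 0, 1)

v_3(a) = 1 ≥ 1, so the series converges in ℤ_3 to 1/(1 − a) = 1/(1 − 21) = -1/20. Expand this rational in ℤ_3: compute digits iteratively via d_i = x_i mod 3, x_{i+1} = (x_i − d_i)/3. The first 5 digits are (1, 1, 0, 0, 1).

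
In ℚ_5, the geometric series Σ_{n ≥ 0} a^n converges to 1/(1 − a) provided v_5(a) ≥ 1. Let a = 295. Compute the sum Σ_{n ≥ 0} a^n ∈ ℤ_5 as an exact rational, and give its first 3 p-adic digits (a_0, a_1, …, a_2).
Σ a^n = 1/(1 − a) = -1/294;  first 3 digits = (1, 4, 2)

v_5(a) = 1 ≥ 1, so the series converges in ℤ_5 to 1/(1 − a) = 1/(1 − 295) = -1/294. Expand this rational in ℤ_5: compute digits iteratively via d_i = x_i mod 5, x_{i+1} = (x_i − d_i)/5. The first 3 digits are (1, 4, 2).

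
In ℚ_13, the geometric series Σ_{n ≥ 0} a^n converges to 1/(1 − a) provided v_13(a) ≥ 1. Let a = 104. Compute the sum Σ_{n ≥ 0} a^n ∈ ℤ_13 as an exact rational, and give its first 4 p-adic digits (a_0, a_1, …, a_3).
Σ a^n = 1/(1 − a) = -1/103;  first 4 digits = (1, 8, 12, 9)

v_13(a) = 1 ≥ 1, so the series converges in ℤ_13 to 1/(1 − a) = 1/(1 − 104) = -1/103. Expand this rational in ℤ_13: compute digits iteratively via d_i = x_i mod 13, x_{i+1} = (x_i − d_i)/13. The first 4 digits are (1, 8, 12, 9).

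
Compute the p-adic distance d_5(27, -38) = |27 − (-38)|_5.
d_5(27, -38) = 1/5

Step 1 — x − y = 27 − (-38) = 65. Step 2 — v_5(65) = 1 (factor: 65 = (5^1 · 13); the sign does not affect v_p). Step 3 — |x − y|_5 = 5^{-1} = 1/5.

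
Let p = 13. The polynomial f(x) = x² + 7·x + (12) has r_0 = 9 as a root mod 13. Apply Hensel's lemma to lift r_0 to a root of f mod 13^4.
r_3 = 28557 (mod 28561)

Hensel: r_{i+1} = r_i − f(r_i)·(f′(r_i))^{-1} mod 13^{i+2}, f′(x) = 2x + 7. Iterate:
  r_0 = 9 (mod 13)
  r_1 = 165 (mod 169)
  r_2 = 2193 (mod 2197)
  r_3 = 28557 (mod 28561)
Final: r = 28557 satisfies f(r) ≡ 0 mod 13^4.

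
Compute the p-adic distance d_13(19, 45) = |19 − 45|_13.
d_13(19, 45) = 1/13

Step 1 — x − y = 19 − 45 = -26. Step 2 — v_13(-26) = 1 (factor: -26 = −(13^1 · 2); the sign does not affect v_p). Step 3 — |x − y|_13 = 13^{-1} = 1/13.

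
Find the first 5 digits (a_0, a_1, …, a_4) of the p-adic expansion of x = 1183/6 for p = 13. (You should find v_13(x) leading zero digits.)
(a_0, …, a_4) = (0, 0, 12, 10, 10)

v_13(1183/6) = 2, so a_0 = ... = a_1 = 0. Factor out: x = 13^2 · u with u = 7/6 a unit in ℤ_13. Expand u iteratively via a_{v+i} = u_i mod 13, u_{i+1} = (u_i − a_{v+i})/13:
  u_0 = 7/6;  a_2 = 12;  u_1 = (u_0 − 12)/13 = -5/6
  u_1 = -5/6;  a_3 = 10;  u_2 = (u_1 − 10)/13 = -5/6
  u_2 = -5/6;  a_4 = 10;  u_3 = (u_2 − 10)/13 = -5/6
Digits: (0, 0, 12, 10, 10).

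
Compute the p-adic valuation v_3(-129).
v_3(-129) = 1

v_3(n) is the largest exponent k such that 3^k divides n. Factor out: -129 = -3^1 · 43. (Sign doesn't affect v_p.) So v_3(-129) = 1.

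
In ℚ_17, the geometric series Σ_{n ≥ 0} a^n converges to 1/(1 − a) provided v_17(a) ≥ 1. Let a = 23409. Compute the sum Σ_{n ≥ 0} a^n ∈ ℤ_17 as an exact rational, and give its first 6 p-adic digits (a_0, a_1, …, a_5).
Σ a^n = 1/(1 − a) = -1/23408;  first 6 digits = (1, 0, 13, 4, 16, 11)

v_17(a) = 2 ≥ 1, so the series converges in ℤ_17 to 1/(1 − a) = 1/(1 − 23409) = -1/23408. Expand this rational in ℤ_17: compute digits iteratively via d_i = x_i mod 17, x_{i+1} = (x_i − d_i)/17. The first 6 digits are (1, 0, 13, 4, 16, 11).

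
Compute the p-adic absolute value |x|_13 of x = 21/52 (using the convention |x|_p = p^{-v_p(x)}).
|21/52|_13 = 13

Step 1 — compute v_13(x) by factoring powers of 13 out of the numerator and denominator: v_13(21/52) = -1. Step 2 — apply |x|_p = p^{-v_p(x)} = 13^{1} = 13.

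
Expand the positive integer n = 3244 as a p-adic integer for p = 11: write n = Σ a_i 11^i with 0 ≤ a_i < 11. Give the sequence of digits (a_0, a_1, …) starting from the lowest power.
(a_0, a_1, …) = (10, 8, 4, 2)

Repeated division by 11 gives the digits low-to-high: 3244 = 10 + 8·11^1 + 4·11^2 + 2·11^3. Digit sequence: (10, 8, 4, 2).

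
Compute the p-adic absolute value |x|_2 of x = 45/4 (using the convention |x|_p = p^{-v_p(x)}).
|45/4|_2 = 4

Step 1 — compute v_2(x) by factoring powers of 2 out of the numerator and denominator: v_2(45/4) = -2. Step 2 — apply |x|_p = p^{-v_p(x)} = 2^{2} = 4.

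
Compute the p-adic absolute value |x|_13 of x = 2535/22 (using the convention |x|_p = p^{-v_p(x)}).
|2535/22|_13 = 1/169

Step 1 — compute v_13(x) by factoring powers of 13 out of the numerator and denominator: v_13(2535/22) = 2. Step 2 — apply |x|_p = p^{-v_p(x)} = 13^{-2} = 1/169.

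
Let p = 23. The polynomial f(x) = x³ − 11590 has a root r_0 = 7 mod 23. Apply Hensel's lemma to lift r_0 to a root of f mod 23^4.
r_3 = 101414 (mod 279841)

Hensel: r_{i+1} = r_i − f(r_i)/f′(r_i) mod 23^{i+2}, where f′(x) = 3x². Iterate:
  r_0 = 7 (mod 23)
  r_1 = 375 (mod 529)
  r_2 = 4078 (mod 12167)
  r_3 = 101414 (mod 279841)
Final: r = 101414 with f(r) ≡ 0 mod 23^4.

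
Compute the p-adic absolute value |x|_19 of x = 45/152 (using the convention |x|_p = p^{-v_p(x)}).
|45/152|_19 = 19

Step 1 — compute v_19(x) by factoring powers of 19 out of the numerator and denominator: v_19(45/152) = -1. Step 2 — apply |x|_p = p^{-v_p(x)} = 19^{1} = 19.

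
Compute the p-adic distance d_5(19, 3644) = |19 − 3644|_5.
d_5(19, 3644) = 1/125

Step 1 — x − y = 19 − 3644 = -3625. Step 2 — v_5(-3625) = 3 (factor: -3625 = −(5^3 · 29); the sign does not affect v_p). Step 3 — |x − y|_5 = 5^{-3} = 1/125.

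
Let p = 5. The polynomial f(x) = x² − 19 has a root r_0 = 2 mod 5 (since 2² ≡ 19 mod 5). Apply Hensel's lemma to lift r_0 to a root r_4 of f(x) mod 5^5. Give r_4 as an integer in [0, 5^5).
r_4 = 137 (mod 3125)

Hensel's recurrence: r_{i+1} = r_i − f(r_i)·(f′(r_i))^{-1} mod 5^{i+2}, with f′(x) = 2x. Iterate:
  r_0 = 2 (mod 5)
  r_1 = 12 (mod 25)
  r_2 = 12 (mod 125)
  r_3 = 137 (mod 625)
  r_4 = 137 (mod 3125)
Final: r_4 = 137, and one checks f(r_4) ≡ 0 mod 5^5.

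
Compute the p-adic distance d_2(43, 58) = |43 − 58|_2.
d_2(43, 58) = 1

Step 1 — x − y = 43 − 58 = -15. Step 2 — v_2(-15) = 0 (factor: -15 = −(2^0 · 15); the sign does not affect v_p). Step 3 — |x − y|_2 = 2^{0} = 1.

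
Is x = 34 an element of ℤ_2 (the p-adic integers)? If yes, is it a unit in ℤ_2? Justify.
x ∈ ℤ_2 but not a unit; v_2(x) = 1 > 0

ℤ_2 = {x ∈ ℚ_2 : v_2(x) ≥ 0} and ℤ_2^× = {x ∈ ℤ_2 : v_2(x) = 0}. Here v_2(34) = v_2(num) − v_2(den) = 1; compare against these criteria.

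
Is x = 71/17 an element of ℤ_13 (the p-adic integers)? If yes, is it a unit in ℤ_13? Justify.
x ∈ ℤ_13^× (unit); v_13(x) = 0

ℤ_13 = {x ∈ ℚ_13 : v_13(x) ≥ 0} and ℤ_13^× = {x ∈ ℤ_13 : v_13(x) = 0}. Here v_13(71/17) = v_13(num) − v_13(den) = 0; compare against these criteria.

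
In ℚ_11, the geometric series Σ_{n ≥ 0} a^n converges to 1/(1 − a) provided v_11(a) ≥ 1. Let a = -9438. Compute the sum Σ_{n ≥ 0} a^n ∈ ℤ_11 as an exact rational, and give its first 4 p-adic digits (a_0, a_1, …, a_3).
Σ a^n = 1/(1 − a) = 1/9439;  first 4 digits = (1, 0, 10, 3)

v_11(a) = 2 ≥ 1, so the series converges in ℤ_11 to 1/(1 − a) = 1/(1 − (-9438)) = 1/9439. Expand this rational in ℤ_11: compute digits iteratively via d_i = x_i mod 11, x_{i+1} = (x_i − d_i)/11. The first 4 digits are (1, 0, 10, 3).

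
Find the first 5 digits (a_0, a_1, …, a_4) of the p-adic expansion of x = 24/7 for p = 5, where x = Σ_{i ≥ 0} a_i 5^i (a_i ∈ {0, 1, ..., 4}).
(a_0, …, a_4) = (2, 1, 2, 1, 4)

v_5(24/7) = 0 (numerator and denominator both coprime to 5), so x ∈ ℤ_5^×. Compute digits iteratively via a_i = x_i mod 5, x_{i+1} = (x_i − a_i)/5, with x_0 = x:
  x_0 = 24/7;  a_0 = 2;  x_1 = (x_0 − 2)/5 = 2/7
  x_1 = 2/7;  a_1 = 1;  x_2 = (x_1 − 1)/5 = -1/7
  x_2 = -1/7;  a_2 = 2;  x_3 = (x_2 − 2)/5 = -3/7
  x_3 = -3/7;  a_3 = 1;  x_4 = (x_3 − 1)/5 = -2/7
  x_4 = -2/7;  a_4 = 4;  x_5 = (x_4 − 4)/5 = -6/7
Digits: (2, 1, 2, 1, 4).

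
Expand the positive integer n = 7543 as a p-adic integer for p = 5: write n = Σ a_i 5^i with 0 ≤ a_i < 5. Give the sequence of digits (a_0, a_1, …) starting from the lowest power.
(a_0, a_1, …) = (3, 3, 1, 0, 2, 2)

Repeated division by 5 gives the digits low-to-high: 7543 = 3 + 3·5^1 + 1·5^2 + 2·5^4 + 2·5^5. Digit sequence: (3, 3, 1, 0, 2, 2).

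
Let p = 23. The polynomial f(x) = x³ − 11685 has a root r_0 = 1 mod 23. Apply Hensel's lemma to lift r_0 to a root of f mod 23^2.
r_1 = 369 (mod 529)

Hensel: r_{i+1} = r_i − f(r_i)/f′(r_i) mod 23^{i+2}, where f′(x) = 3x². Iterate:
  r_0 = 1 (mod 23)
  r_1 = 369 (mod 529)
Final: r = 369 with f(r) ≡ 0 mod 23^2.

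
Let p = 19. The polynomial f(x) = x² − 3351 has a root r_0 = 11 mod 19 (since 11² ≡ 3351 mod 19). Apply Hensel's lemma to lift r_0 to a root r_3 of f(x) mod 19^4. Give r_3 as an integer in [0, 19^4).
r_3 = 101205 (mod 130321)

Hensel's recurrence: r_{i+1} = r_i − f(r_i)·(f′(r_i))^{-1} mod 19^{i+2}, with f′(x) = 2x. Iterate:
  r_0 = 11 (mod 19)
  r_1 = 125 (mod 361)
  r_2 = 5179 (mod 6859)
  r_3 = 101205 (mod 130321)
Final: r_3 = 101205, and one checks f(r_3) ≡ 0 mod 19^4.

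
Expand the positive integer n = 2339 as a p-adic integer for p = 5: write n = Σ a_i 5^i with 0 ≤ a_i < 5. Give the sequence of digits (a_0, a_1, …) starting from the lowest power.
(a_0, a_1, …) = (4, 2, 3, 3, 3)

Repeated division by 5 gives the digits low-to-high: 2339 = 4 + 2·5^1 + 3·5^2 + 3·5^3 + 3·5^4. Digit sequence: (4, 2, 3, 3, 3).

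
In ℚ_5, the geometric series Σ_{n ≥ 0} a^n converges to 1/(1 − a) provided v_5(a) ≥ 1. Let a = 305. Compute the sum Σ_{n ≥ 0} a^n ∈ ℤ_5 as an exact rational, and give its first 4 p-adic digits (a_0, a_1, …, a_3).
Σ a^n = 1/(1 − a) = -1/304;  first 4 digits = (1, 1, 3, 2)

v_5(a) = 1 ≥ 1, so the series converges in ℤ_5 to 1/(1 − a) = 1/(1 − 305) = -1/304. Expand this rational in ℤ_5: compute digits iteratively via d_i = x_i mod 5, x_{i+1} = (x_i − d_i)/5. The first 4 digits are (1, 1, 3, 2).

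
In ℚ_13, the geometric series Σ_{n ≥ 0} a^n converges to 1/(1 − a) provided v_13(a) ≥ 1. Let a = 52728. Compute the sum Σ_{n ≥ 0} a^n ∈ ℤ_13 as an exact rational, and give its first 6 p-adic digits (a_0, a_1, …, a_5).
Σ a^n = 1/(1 − a) = -1/52727;  first 6 digits = (1, 0, 0, 11, 1, 0)

v_13(a) = 3 ≥ 1, so the series converges in ℤ_13 to 1/(1 − a) = 1/(1 − 52728) = -1/52727. Expand this rational in ℤ_13: compute digits iteratively via d_i = x_i mod 13, x_{i+1} = (x_i − d_i)/13. The first 6 digits are (1, 0, 0, 11, 1, 0).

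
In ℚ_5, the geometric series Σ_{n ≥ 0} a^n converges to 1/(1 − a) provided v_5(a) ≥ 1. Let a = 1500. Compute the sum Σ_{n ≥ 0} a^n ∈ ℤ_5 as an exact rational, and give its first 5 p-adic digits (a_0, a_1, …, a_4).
Σ a^n = 1/(1 − a) = -1/1499;  first 5 digits = (1, 0, 0, 2, 2)

v_5(a) = 3 ≥ 1, so the series converges in ℤ_5 to 1/(1 − a) = 1/(1 − 1500) = -1/1499. Expand this rational in ℤ_5: compute digits iteratively via d_i = x_i mod 5, x_{i+1} = (x_i − d_i)/5. The first 5 digits are (1, 0, 0, 2, 2).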